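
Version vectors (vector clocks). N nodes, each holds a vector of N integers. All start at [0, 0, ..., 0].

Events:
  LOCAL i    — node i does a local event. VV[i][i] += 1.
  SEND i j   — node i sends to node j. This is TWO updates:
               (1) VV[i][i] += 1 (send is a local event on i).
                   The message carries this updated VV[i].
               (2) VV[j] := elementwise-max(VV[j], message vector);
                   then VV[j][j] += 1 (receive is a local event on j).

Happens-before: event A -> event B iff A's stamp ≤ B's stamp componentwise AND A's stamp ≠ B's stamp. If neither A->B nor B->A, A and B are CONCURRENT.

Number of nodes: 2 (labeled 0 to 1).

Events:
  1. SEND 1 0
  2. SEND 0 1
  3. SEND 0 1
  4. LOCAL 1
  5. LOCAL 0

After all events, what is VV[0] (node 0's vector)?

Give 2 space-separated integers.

Initial: VV[0]=[0, 0]
Initial: VV[1]=[0, 0]
Event 1: SEND 1->0: VV[1][1]++ -> VV[1]=[0, 1], msg_vec=[0, 1]; VV[0]=max(VV[0],msg_vec) then VV[0][0]++ -> VV[0]=[1, 1]
Event 2: SEND 0->1: VV[0][0]++ -> VV[0]=[2, 1], msg_vec=[2, 1]; VV[1]=max(VV[1],msg_vec) then VV[1][1]++ -> VV[1]=[2, 2]
Event 3: SEND 0->1: VV[0][0]++ -> VV[0]=[3, 1], msg_vec=[3, 1]; VV[1]=max(VV[1],msg_vec) then VV[1][1]++ -> VV[1]=[3, 3]
Event 4: LOCAL 1: VV[1][1]++ -> VV[1]=[3, 4]
Event 5: LOCAL 0: VV[0][0]++ -> VV[0]=[4, 1]
Final vectors: VV[0]=[4, 1]; VV[1]=[3, 4]

Answer: 4 1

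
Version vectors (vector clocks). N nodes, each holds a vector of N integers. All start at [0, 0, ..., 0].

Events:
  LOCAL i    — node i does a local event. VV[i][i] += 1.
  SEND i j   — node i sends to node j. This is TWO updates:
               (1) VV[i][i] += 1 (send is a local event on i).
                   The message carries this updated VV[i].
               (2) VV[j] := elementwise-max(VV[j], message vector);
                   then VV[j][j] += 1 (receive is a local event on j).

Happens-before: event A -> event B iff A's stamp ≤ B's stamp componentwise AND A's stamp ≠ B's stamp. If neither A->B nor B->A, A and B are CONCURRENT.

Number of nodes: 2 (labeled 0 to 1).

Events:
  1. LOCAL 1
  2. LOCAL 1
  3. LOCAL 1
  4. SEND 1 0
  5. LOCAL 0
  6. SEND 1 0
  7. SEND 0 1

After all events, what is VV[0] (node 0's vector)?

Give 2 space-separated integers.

Answer: 4 5

Derivation:
Initial: VV[0]=[0, 0]
Initial: VV[1]=[0, 0]
Event 1: LOCAL 1: VV[1][1]++ -> VV[1]=[0, 1]
Event 2: LOCAL 1: VV[1][1]++ -> VV[1]=[0, 2]
Event 3: LOCAL 1: VV[1][1]++ -> VV[1]=[0, 3]
Event 4: SEND 1->0: VV[1][1]++ -> VV[1]=[0, 4], msg_vec=[0, 4]; VV[0]=max(VV[0],msg_vec) then VV[0][0]++ -> VV[0]=[1, 4]
Event 5: LOCAL 0: VV[0][0]++ -> VV[0]=[2, 4]
Event 6: SEND 1->0: VV[1][1]++ -> VV[1]=[0, 5], msg_vec=[0, 5]; VV[0]=max(VV[0],msg_vec) then VV[0][0]++ -> VV[0]=[3, 5]
Event 7: SEND 0->1: VV[0][0]++ -> VV[0]=[4, 5], msg_vec=[4, 5]; VV[1]=max(VV[1],msg_vec) then VV[1][1]++ -> VV[1]=[4, 6]
Final vectors: VV[0]=[4, 5]; VV[1]=[4, 6]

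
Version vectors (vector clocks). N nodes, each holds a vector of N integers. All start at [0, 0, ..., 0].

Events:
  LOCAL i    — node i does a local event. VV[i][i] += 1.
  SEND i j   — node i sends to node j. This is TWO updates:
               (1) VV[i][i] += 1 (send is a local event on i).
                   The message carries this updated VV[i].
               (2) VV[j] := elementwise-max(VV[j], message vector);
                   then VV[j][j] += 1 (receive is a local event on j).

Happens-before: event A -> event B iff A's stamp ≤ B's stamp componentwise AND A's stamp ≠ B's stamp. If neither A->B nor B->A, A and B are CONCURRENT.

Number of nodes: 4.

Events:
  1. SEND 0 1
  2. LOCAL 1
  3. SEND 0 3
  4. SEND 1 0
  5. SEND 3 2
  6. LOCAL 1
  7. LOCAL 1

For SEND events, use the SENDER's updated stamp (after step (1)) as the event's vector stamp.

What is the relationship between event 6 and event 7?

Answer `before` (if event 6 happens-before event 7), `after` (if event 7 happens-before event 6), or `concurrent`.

Initial: VV[0]=[0, 0, 0, 0]
Initial: VV[1]=[0, 0, 0, 0]
Initial: VV[2]=[0, 0, 0, 0]
Initial: VV[3]=[0, 0, 0, 0]
Event 1: SEND 0->1: VV[0][0]++ -> VV[0]=[1, 0, 0, 0], msg_vec=[1, 0, 0, 0]; VV[1]=max(VV[1],msg_vec) then VV[1][1]++ -> VV[1]=[1, 1, 0, 0]
Event 2: LOCAL 1: VV[1][1]++ -> VV[1]=[1, 2, 0, 0]
Event 3: SEND 0->3: VV[0][0]++ -> VV[0]=[2, 0, 0, 0], msg_vec=[2, 0, 0, 0]; VV[3]=max(VV[3],msg_vec) then VV[3][3]++ -> VV[3]=[2, 0, 0, 1]
Event 4: SEND 1->0: VV[1][1]++ -> VV[1]=[1, 3, 0, 0], msg_vec=[1, 3, 0, 0]; VV[0]=max(VV[0],msg_vec) then VV[0][0]++ -> VV[0]=[3, 3, 0, 0]
Event 5: SEND 3->2: VV[3][3]++ -> VV[3]=[2, 0, 0, 2], msg_vec=[2, 0, 0, 2]; VV[2]=max(VV[2],msg_vec) then VV[2][2]++ -> VV[2]=[2, 0, 1, 2]
Event 6: LOCAL 1: VV[1][1]++ -> VV[1]=[1, 4, 0, 0]
Event 7: LOCAL 1: VV[1][1]++ -> VV[1]=[1, 5, 0, 0]
Event 6 stamp: [1, 4, 0, 0]
Event 7 stamp: [1, 5, 0, 0]
[1, 4, 0, 0] <= [1, 5, 0, 0]? True
[1, 5, 0, 0] <= [1, 4, 0, 0]? False
Relation: before

Answer: before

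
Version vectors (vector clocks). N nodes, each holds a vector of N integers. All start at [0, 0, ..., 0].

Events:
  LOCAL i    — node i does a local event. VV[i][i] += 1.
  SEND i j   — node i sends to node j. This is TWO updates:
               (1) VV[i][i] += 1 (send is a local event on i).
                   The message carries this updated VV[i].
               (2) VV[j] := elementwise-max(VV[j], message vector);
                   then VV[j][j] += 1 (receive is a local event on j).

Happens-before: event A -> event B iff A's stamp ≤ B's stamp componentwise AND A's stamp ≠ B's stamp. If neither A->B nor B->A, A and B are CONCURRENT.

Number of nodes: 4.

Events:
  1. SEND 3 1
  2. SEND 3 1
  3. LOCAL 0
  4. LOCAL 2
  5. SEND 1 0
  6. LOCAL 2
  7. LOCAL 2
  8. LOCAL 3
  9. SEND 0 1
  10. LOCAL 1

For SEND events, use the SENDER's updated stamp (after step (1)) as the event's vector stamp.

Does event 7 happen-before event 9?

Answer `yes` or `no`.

Answer: no

Derivation:
Initial: VV[0]=[0, 0, 0, 0]
Initial: VV[1]=[0, 0, 0, 0]
Initial: VV[2]=[0, 0, 0, 0]
Initial: VV[3]=[0, 0, 0, 0]
Event 1: SEND 3->1: VV[3][3]++ -> VV[3]=[0, 0, 0, 1], msg_vec=[0, 0, 0, 1]; VV[1]=max(VV[1],msg_vec) then VV[1][1]++ -> VV[1]=[0, 1, 0, 1]
Event 2: SEND 3->1: VV[3][3]++ -> VV[3]=[0, 0, 0, 2], msg_vec=[0, 0, 0, 2]; VV[1]=max(VV[1],msg_vec) then VV[1][1]++ -> VV[1]=[0, 2, 0, 2]
Event 3: LOCAL 0: VV[0][0]++ -> VV[0]=[1, 0, 0, 0]
Event 4: LOCAL 2: VV[2][2]++ -> VV[2]=[0, 0, 1, 0]
Event 5: SEND 1->0: VV[1][1]++ -> VV[1]=[0, 3, 0, 2], msg_vec=[0, 3, 0, 2]; VV[0]=max(VV[0],msg_vec) then VV[0][0]++ -> VV[0]=[2, 3, 0, 2]
Event 6: LOCAL 2: VV[2][2]++ -> VV[2]=[0, 0, 2, 0]
Event 7: LOCAL 2: VV[2][2]++ -> VV[2]=[0, 0, 3, 0]
Event 8: LOCAL 3: VV[3][3]++ -> VV[3]=[0, 0, 0, 3]
Event 9: SEND 0->1: VV[0][0]++ -> VV[0]=[3, 3, 0, 2], msg_vec=[3, 3, 0, 2]; VV[1]=max(VV[1],msg_vec) then VV[1][1]++ -> VV[1]=[3, 4, 0, 2]
Event 10: LOCAL 1: VV[1][1]++ -> VV[1]=[3, 5, 0, 2]
Event 7 stamp: [0, 0, 3, 0]
Event 9 stamp: [3, 3, 0, 2]
[0, 0, 3, 0] <= [3, 3, 0, 2]? False. Equal? False. Happens-before: False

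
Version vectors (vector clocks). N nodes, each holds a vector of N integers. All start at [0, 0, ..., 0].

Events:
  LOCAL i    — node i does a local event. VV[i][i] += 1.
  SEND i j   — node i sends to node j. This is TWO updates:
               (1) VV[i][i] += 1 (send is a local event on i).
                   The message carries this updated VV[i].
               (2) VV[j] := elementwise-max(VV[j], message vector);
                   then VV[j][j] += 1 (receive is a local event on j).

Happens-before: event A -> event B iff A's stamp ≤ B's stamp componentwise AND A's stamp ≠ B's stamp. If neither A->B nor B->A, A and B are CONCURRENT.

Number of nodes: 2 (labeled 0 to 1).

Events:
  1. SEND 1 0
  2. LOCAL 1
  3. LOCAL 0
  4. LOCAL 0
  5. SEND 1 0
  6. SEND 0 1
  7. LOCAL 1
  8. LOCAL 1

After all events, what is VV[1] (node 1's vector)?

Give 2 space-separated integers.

Answer: 5 6

Derivation:
Initial: VV[0]=[0, 0]
Initial: VV[1]=[0, 0]
Event 1: SEND 1->0: VV[1][1]++ -> VV[1]=[0, 1], msg_vec=[0, 1]; VV[0]=max(VV[0],msg_vec) then VV[0][0]++ -> VV[0]=[1, 1]
Event 2: LOCAL 1: VV[1][1]++ -> VV[1]=[0, 2]
Event 3: LOCAL 0: VV[0][0]++ -> VV[0]=[2, 1]
Event 4: LOCAL 0: VV[0][0]++ -> VV[0]=[3, 1]
Event 5: SEND 1->0: VV[1][1]++ -> VV[1]=[0, 3], msg_vec=[0, 3]; VV[0]=max(VV[0],msg_vec) then VV[0][0]++ -> VV[0]=[4, 3]
Event 6: SEND 0->1: VV[0][0]++ -> VV[0]=[5, 3], msg_vec=[5, 3]; VV[1]=max(VV[1],msg_vec) then VV[1][1]++ -> VV[1]=[5, 4]
Event 7: LOCAL 1: VV[1][1]++ -> VV[1]=[5, 5]
Event 8: LOCAL 1: VV[1][1]++ -> VV[1]=[5, 6]
Final vectors: VV[0]=[5, 3]; VV[1]=[5, 6]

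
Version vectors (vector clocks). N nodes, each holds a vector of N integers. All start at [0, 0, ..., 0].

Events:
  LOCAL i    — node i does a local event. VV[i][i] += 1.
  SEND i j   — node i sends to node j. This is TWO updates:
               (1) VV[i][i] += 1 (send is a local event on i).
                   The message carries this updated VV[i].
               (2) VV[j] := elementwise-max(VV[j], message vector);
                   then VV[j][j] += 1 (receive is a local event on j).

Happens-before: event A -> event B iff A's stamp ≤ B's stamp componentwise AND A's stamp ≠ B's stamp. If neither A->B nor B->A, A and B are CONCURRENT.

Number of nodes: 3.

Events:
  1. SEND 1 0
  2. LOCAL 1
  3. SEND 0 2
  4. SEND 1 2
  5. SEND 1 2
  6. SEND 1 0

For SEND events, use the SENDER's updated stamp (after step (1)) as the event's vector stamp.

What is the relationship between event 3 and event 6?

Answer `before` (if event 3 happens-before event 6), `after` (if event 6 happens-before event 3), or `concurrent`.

Answer: concurrent

Derivation:
Initial: VV[0]=[0, 0, 0]
Initial: VV[1]=[0, 0, 0]
Initial: VV[2]=[0, 0, 0]
Event 1: SEND 1->0: VV[1][1]++ -> VV[1]=[0, 1, 0], msg_vec=[0, 1, 0]; VV[0]=max(VV[0],msg_vec) then VV[0][0]++ -> VV[0]=[1, 1, 0]
Event 2: LOCAL 1: VV[1][1]++ -> VV[1]=[0, 2, 0]
Event 3: SEND 0->2: VV[0][0]++ -> VV[0]=[2, 1, 0], msg_vec=[2, 1, 0]; VV[2]=max(VV[2],msg_vec) then VV[2][2]++ -> VV[2]=[2, 1, 1]
Event 4: SEND 1->2: VV[1][1]++ -> VV[1]=[0, 3, 0], msg_vec=[0, 3, 0]; VV[2]=max(VV[2],msg_vec) then VV[2][2]++ -> VV[2]=[2, 3, 2]
Event 5: SEND 1->2: VV[1][1]++ -> VV[1]=[0, 4, 0], msg_vec=[0, 4, 0]; VV[2]=max(VV[2],msg_vec) then VV[2][2]++ -> VV[2]=[2, 4, 3]
Event 6: SEND 1->0: VV[1][1]++ -> VV[1]=[0, 5, 0], msg_vec=[0, 5, 0]; VV[0]=max(VV[0],msg_vec) then VV[0][0]++ -> VV[0]=[3, 5, 0]
Event 3 stamp: [2, 1, 0]
Event 6 stamp: [0, 5, 0]
[2, 1, 0] <= [0, 5, 0]? False
[0, 5, 0] <= [2, 1, 0]? False
Relation: concurrent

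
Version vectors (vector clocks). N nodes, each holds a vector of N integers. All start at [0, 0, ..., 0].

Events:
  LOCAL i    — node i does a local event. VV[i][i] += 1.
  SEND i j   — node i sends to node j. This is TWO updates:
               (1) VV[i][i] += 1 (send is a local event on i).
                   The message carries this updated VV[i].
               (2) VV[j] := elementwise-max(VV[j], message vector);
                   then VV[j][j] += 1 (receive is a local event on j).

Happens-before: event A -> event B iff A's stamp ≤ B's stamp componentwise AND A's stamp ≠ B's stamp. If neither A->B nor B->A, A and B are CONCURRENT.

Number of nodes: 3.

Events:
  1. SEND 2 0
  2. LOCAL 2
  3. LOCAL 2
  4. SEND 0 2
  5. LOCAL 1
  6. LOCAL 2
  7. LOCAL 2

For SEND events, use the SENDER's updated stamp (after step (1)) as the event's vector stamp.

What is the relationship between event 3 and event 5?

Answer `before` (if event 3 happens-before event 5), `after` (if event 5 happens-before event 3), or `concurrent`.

Initial: VV[0]=[0, 0, 0]
Initial: VV[1]=[0, 0, 0]
Initial: VV[2]=[0, 0, 0]
Event 1: SEND 2->0: VV[2][2]++ -> VV[2]=[0, 0, 1], msg_vec=[0, 0, 1]; VV[0]=max(VV[0],msg_vec) then VV[0][0]++ -> VV[0]=[1, 0, 1]
Event 2: LOCAL 2: VV[2][2]++ -> VV[2]=[0, 0, 2]
Event 3: LOCAL 2: VV[2][2]++ -> VV[2]=[0, 0, 3]
Event 4: SEND 0->2: VV[0][0]++ -> VV[0]=[2, 0, 1], msg_vec=[2, 0, 1]; VV[2]=max(VV[2],msg_vec) then VV[2][2]++ -> VV[2]=[2, 0, 4]
Event 5: LOCAL 1: VV[1][1]++ -> VV[1]=[0, 1, 0]
Event 6: LOCAL 2: VV[2][2]++ -> VV[2]=[2, 0, 5]
Event 7: LOCAL 2: VV[2][2]++ -> VV[2]=[2, 0, 6]
Event 3 stamp: [0, 0, 3]
Event 5 stamp: [0, 1, 0]
[0, 0, 3] <= [0, 1, 0]? False
[0, 1, 0] <= [0, 0, 3]? False
Relation: concurrent

Answer: concurrent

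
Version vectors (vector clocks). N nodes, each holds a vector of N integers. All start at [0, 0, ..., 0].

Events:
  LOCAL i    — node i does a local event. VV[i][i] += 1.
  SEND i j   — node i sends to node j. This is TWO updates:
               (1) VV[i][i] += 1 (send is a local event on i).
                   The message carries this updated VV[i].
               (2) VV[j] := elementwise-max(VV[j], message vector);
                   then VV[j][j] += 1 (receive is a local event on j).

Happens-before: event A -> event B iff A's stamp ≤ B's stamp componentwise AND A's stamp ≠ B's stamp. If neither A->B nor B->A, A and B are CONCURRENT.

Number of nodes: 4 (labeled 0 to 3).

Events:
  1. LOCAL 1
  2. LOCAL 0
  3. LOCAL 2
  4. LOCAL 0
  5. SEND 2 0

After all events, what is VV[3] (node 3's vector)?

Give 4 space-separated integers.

Answer: 0 0 0 0

Derivation:
Initial: VV[0]=[0, 0, 0, 0]
Initial: VV[1]=[0, 0, 0, 0]
Initial: VV[2]=[0, 0, 0, 0]
Initial: VV[3]=[0, 0, 0, 0]
Event 1: LOCAL 1: VV[1][1]++ -> VV[1]=[0, 1, 0, 0]
Event 2: LOCAL 0: VV[0][0]++ -> VV[0]=[1, 0, 0, 0]
Event 3: LOCAL 2: VV[2][2]++ -> VV[2]=[0, 0, 1, 0]
Event 4: LOCAL 0: VV[0][0]++ -> VV[0]=[2, 0, 0, 0]
Event 5: SEND 2->0: VV[2][2]++ -> VV[2]=[0, 0, 2, 0], msg_vec=[0, 0, 2, 0]; VV[0]=max(VV[0],msg_vec) then VV[0][0]++ -> VV[0]=[3, 0, 2, 0]
Final vectors: VV[0]=[3, 0, 2, 0]; VV[1]=[0, 1, 0, 0]; VV[2]=[0, 0, 2, 0]; VV[3]=[0, 0, 0, 0]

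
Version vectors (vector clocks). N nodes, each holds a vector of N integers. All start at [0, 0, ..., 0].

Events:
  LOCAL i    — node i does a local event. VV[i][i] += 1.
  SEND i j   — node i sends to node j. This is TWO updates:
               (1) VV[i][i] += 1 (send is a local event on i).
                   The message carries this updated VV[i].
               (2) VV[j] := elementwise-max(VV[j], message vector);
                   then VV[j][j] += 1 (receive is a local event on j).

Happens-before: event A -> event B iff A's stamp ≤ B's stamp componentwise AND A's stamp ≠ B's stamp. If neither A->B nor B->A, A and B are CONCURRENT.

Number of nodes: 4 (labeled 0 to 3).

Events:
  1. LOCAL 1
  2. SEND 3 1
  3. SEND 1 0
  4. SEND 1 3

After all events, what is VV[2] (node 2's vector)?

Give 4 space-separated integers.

Initial: VV[0]=[0, 0, 0, 0]
Initial: VV[1]=[0, 0, 0, 0]
Initial: VV[2]=[0, 0, 0, 0]
Initial: VV[3]=[0, 0, 0, 0]
Event 1: LOCAL 1: VV[1][1]++ -> VV[1]=[0, 1, 0, 0]
Event 2: SEND 3->1: VV[3][3]++ -> VV[3]=[0, 0, 0, 1], msg_vec=[0, 0, 0, 1]; VV[1]=max(VV[1],msg_vec) then VV[1][1]++ -> VV[1]=[0, 2, 0, 1]
Event 3: SEND 1->0: VV[1][1]++ -> VV[1]=[0, 3, 0, 1], msg_vec=[0, 3, 0, 1]; VV[0]=max(VV[0],msg_vec) then VV[0][0]++ -> VV[0]=[1, 3, 0, 1]
Event 4: SEND 1->3: VV[1][1]++ -> VV[1]=[0, 4, 0, 1], msg_vec=[0, 4, 0, 1]; VV[3]=max(VV[3],msg_vec) then VV[3][3]++ -> VV[3]=[0, 4, 0, 2]
Final vectors: VV[0]=[1, 3, 0, 1]; VV[1]=[0, 4, 0, 1]; VV[2]=[0, 0, 0, 0]; VV[3]=[0, 4, 0, 2]

Answer: 0 0 0 0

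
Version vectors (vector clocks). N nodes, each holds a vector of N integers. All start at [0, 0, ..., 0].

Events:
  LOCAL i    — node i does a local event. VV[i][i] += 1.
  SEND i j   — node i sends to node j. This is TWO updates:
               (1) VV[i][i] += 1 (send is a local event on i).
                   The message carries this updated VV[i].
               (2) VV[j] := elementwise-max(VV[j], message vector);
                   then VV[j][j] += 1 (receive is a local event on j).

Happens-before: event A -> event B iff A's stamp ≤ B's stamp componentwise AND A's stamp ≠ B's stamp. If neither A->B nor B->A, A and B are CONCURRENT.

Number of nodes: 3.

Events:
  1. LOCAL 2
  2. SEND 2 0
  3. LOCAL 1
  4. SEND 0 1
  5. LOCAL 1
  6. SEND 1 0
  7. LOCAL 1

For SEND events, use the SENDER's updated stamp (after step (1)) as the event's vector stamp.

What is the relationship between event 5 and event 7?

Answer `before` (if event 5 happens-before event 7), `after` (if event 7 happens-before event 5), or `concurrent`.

Answer: before

Derivation:
Initial: VV[0]=[0, 0, 0]
Initial: VV[1]=[0, 0, 0]
Initial: VV[2]=[0, 0, 0]
Event 1: LOCAL 2: VV[2][2]++ -> VV[2]=[0, 0, 1]
Event 2: SEND 2->0: VV[2][2]++ -> VV[2]=[0, 0, 2], msg_vec=[0, 0, 2]; VV[0]=max(VV[0],msg_vec) then VV[0][0]++ -> VV[0]=[1, 0, 2]
Event 3: LOCAL 1: VV[1][1]++ -> VV[1]=[0, 1, 0]
Event 4: SEND 0->1: VV[0][0]++ -> VV[0]=[2, 0, 2], msg_vec=[2, 0, 2]; VV[1]=max(VV[1],msg_vec) then VV[1][1]++ -> VV[1]=[2, 2, 2]
Event 5: LOCAL 1: VV[1][1]++ -> VV[1]=[2, 3, 2]
Event 6: SEND 1->0: VV[1][1]++ -> VV[1]=[2, 4, 2], msg_vec=[2, 4, 2]; VV[0]=max(VV[0],msg_vec) then VV[0][0]++ -> VV[0]=[3, 4, 2]
Event 7: LOCAL 1: VV[1][1]++ -> VV[1]=[2, 5, 2]
Event 5 stamp: [2, 3, 2]
Event 7 stamp: [2, 5, 2]
[2, 3, 2] <= [2, 5, 2]? True
[2, 5, 2] <= [2, 3, 2]? False
Relation: before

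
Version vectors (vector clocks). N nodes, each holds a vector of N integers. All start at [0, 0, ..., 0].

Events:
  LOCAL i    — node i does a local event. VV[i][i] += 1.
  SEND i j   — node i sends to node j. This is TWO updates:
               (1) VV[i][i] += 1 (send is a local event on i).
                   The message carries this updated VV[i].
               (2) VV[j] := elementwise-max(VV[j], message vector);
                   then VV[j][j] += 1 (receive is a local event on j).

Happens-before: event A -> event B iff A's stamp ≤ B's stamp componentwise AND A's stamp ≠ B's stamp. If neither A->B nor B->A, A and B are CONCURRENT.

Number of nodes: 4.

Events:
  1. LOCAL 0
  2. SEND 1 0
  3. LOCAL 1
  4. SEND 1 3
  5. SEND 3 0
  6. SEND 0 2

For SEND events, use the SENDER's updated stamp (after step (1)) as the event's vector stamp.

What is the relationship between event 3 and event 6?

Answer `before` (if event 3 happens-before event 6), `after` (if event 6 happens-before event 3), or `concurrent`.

Initial: VV[0]=[0, 0, 0, 0]
Initial: VV[1]=[0, 0, 0, 0]
Initial: VV[2]=[0, 0, 0, 0]
Initial: VV[3]=[0, 0, 0, 0]
Event 1: LOCAL 0: VV[0][0]++ -> VV[0]=[1, 0, 0, 0]
Event 2: SEND 1->0: VV[1][1]++ -> VV[1]=[0, 1, 0, 0], msg_vec=[0, 1, 0, 0]; VV[0]=max(VV[0],msg_vec) then VV[0][0]++ -> VV[0]=[2, 1, 0, 0]
Event 3: LOCAL 1: VV[1][1]++ -> VV[1]=[0, 2, 0, 0]
Event 4: SEND 1->3: VV[1][1]++ -> VV[1]=[0, 3, 0, 0], msg_vec=[0, 3, 0, 0]; VV[3]=max(VV[3],msg_vec) then VV[3][3]++ -> VV[3]=[0, 3, 0, 1]
Event 5: SEND 3->0: VV[3][3]++ -> VV[3]=[0, 3, 0, 2], msg_vec=[0, 3, 0, 2]; VV[0]=max(VV[0],msg_vec) then VV[0][0]++ -> VV[0]=[3, 3, 0, 2]
Event 6: SEND 0->2: VV[0][0]++ -> VV[0]=[4, 3, 0, 2], msg_vec=[4, 3, 0, 2]; VV[2]=max(VV[2],msg_vec) then VV[2][2]++ -> VV[2]=[4, 3, 1, 2]
Event 3 stamp: [0, 2, 0, 0]
Event 6 stamp: [4, 3, 0, 2]
[0, 2, 0, 0] <= [4, 3, 0, 2]? True
[4, 3, 0, 2] <= [0, 2, 0, 0]? False
Relation: before

Answer: before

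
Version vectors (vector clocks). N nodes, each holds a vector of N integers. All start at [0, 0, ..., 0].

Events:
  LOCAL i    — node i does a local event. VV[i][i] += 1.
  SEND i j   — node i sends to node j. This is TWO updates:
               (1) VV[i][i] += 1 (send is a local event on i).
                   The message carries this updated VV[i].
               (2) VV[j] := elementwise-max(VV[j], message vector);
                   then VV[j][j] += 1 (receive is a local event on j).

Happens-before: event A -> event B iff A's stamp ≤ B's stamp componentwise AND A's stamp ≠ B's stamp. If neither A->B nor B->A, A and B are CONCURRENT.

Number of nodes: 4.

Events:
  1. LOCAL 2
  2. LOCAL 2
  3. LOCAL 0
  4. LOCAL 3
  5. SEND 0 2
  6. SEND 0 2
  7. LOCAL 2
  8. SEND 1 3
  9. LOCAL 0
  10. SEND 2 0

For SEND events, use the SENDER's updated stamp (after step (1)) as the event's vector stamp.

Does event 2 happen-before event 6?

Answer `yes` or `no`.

Answer: no

Derivation:
Initial: VV[0]=[0, 0, 0, 0]
Initial: VV[1]=[0, 0, 0, 0]
Initial: VV[2]=[0, 0, 0, 0]
Initial: VV[3]=[0, 0, 0, 0]
Event 1: LOCAL 2: VV[2][2]++ -> VV[2]=[0, 0, 1, 0]
Event 2: LOCAL 2: VV[2][2]++ -> VV[2]=[0, 0, 2, 0]
Event 3: LOCAL 0: VV[0][0]++ -> VV[0]=[1, 0, 0, 0]
Event 4: LOCAL 3: VV[3][3]++ -> VV[3]=[0, 0, 0, 1]
Event 5: SEND 0->2: VV[0][0]++ -> VV[0]=[2, 0, 0, 0], msg_vec=[2, 0, 0, 0]; VV[2]=max(VV[2],msg_vec) then VV[2][2]++ -> VV[2]=[2, 0, 3, 0]
Event 6: SEND 0->2: VV[0][0]++ -> VV[0]=[3, 0, 0, 0], msg_vec=[3, 0, 0, 0]; VV[2]=max(VV[2],msg_vec) then VV[2][2]++ -> VV[2]=[3, 0, 4, 0]
Event 7: LOCAL 2: VV[2][2]++ -> VV[2]=[3, 0, 5, 0]
Event 8: SEND 1->3: VV[1][1]++ -> VV[1]=[0, 1, 0, 0], msg_vec=[0, 1, 0, 0]; VV[3]=max(VV[3],msg_vec) then VV[3][3]++ -> VV[3]=[0, 1, 0, 2]
Event 9: LOCAL 0: VV[0][0]++ -> VV[0]=[4, 0, 0, 0]
Event 10: SEND 2->0: VV[2][2]++ -> VV[2]=[3, 0, 6, 0], msg_vec=[3, 0, 6, 0]; VV[0]=max(VV[0],msg_vec) then VV[0][0]++ -> VV[0]=[5, 0, 6, 0]
Event 2 stamp: [0, 0, 2, 0]
Event 6 stamp: [3, 0, 0, 0]
[0, 0, 2, 0] <= [3, 0, 0, 0]? False. Equal? False. Happens-before: False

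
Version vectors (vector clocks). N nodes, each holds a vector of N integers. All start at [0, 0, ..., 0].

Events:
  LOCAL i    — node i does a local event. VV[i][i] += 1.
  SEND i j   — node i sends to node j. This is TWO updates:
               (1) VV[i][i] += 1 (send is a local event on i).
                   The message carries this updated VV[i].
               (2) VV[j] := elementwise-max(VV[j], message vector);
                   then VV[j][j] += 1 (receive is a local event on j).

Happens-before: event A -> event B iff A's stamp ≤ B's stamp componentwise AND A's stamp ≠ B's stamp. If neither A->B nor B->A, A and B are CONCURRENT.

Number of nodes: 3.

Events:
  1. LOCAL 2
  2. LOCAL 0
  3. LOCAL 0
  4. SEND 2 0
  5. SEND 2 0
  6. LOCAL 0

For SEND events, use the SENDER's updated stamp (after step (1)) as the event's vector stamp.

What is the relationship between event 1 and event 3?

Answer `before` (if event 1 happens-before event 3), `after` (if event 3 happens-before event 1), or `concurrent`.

Answer: concurrent

Derivation:
Initial: VV[0]=[0, 0, 0]
Initial: VV[1]=[0, 0, 0]
Initial: VV[2]=[0, 0, 0]
Event 1: LOCAL 2: VV[2][2]++ -> VV[2]=[0, 0, 1]
Event 2: LOCAL 0: VV[0][0]++ -> VV[0]=[1, 0, 0]
Event 3: LOCAL 0: VV[0][0]++ -> VV[0]=[2, 0, 0]
Event 4: SEND 2->0: VV[2][2]++ -> VV[2]=[0, 0, 2], msg_vec=[0, 0, 2]; VV[0]=max(VV[0],msg_vec) then VV[0][0]++ -> VV[0]=[3, 0, 2]
Event 5: SEND 2->0: VV[2][2]++ -> VV[2]=[0, 0, 3], msg_vec=[0, 0, 3]; VV[0]=max(VV[0],msg_vec) then VV[0][0]++ -> VV[0]=[4, 0, 3]
Event 6: LOCAL 0: VV[0][0]++ -> VV[0]=[5, 0, 3]
Event 1 stamp: [0, 0, 1]
Event 3 stamp: [2, 0, 0]
[0, 0, 1] <= [2, 0, 0]? False
[2, 0, 0] <= [0, 0, 1]? False
Relation: concurrent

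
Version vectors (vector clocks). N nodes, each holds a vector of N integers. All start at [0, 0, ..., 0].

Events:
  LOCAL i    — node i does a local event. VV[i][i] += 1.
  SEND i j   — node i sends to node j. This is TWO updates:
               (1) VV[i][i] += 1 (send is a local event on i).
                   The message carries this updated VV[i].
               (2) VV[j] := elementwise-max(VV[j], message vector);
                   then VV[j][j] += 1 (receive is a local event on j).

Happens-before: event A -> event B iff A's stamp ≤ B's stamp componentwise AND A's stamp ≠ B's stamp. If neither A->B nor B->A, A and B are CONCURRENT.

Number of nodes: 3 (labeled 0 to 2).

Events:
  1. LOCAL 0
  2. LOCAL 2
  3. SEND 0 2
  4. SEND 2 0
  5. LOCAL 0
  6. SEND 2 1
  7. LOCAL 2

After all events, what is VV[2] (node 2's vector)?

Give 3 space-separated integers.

Answer: 2 0 5

Derivation:
Initial: VV[0]=[0, 0, 0]
Initial: VV[1]=[0, 0, 0]
Initial: VV[2]=[0, 0, 0]
Event 1: LOCAL 0: VV[0][0]++ -> VV[0]=[1, 0, 0]
Event 2: LOCAL 2: VV[2][2]++ -> VV[2]=[0, 0, 1]
Event 3: SEND 0->2: VV[0][0]++ -> VV[0]=[2, 0, 0], msg_vec=[2, 0, 0]; VV[2]=max(VV[2],msg_vec) then VV[2][2]++ -> VV[2]=[2, 0, 2]
Event 4: SEND 2->0: VV[2][2]++ -> VV[2]=[2, 0, 3], msg_vec=[2, 0, 3]; VV[0]=max(VV[0],msg_vec) then VV[0][0]++ -> VV[0]=[3, 0, 3]
Event 5: LOCAL 0: VV[0][0]++ -> VV[0]=[4, 0, 3]
Event 6: SEND 2->1: VV[2][2]++ -> VV[2]=[2, 0, 4], msg_vec=[2, 0, 4]; VV[1]=max(VV[1],msg_vec) then VV[1][1]++ -> VV[1]=[2, 1, 4]
Event 7: LOCAL 2: VV[2][2]++ -> VV[2]=[2, 0, 5]
Final vectors: VV[0]=[4, 0, 3]; VV[1]=[2, 1, 4]; VV[2]=[2, 0, 5]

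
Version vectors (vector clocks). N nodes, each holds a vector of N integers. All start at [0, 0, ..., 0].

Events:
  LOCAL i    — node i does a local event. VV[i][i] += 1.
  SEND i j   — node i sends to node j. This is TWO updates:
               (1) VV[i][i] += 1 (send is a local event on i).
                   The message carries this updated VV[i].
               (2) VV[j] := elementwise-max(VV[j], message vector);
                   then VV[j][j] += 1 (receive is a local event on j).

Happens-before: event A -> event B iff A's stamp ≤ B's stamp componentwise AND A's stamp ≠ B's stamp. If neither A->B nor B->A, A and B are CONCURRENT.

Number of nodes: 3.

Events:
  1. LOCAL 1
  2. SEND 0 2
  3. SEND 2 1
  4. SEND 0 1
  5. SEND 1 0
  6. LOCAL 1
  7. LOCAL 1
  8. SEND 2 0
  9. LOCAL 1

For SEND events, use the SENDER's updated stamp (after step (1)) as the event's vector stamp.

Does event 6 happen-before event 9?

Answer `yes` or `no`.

Initial: VV[0]=[0, 0, 0]
Initial: VV[1]=[0, 0, 0]
Initial: VV[2]=[0, 0, 0]
Event 1: LOCAL 1: VV[1][1]++ -> VV[1]=[0, 1, 0]
Event 2: SEND 0->2: VV[0][0]++ -> VV[0]=[1, 0, 0], msg_vec=[1, 0, 0]; VV[2]=max(VV[2],msg_vec) then VV[2][2]++ -> VV[2]=[1, 0, 1]
Event 3: SEND 2->1: VV[2][2]++ -> VV[2]=[1, 0, 2], msg_vec=[1, 0, 2]; VV[1]=max(VV[1],msg_vec) then VV[1][1]++ -> VV[1]=[1, 2, 2]
Event 4: SEND 0->1: VV[0][0]++ -> VV[0]=[2, 0, 0], msg_vec=[2, 0, 0]; VV[1]=max(VV[1],msg_vec) then VV[1][1]++ -> VV[1]=[2, 3, 2]
Event 5: SEND 1->0: VV[1][1]++ -> VV[1]=[2, 4, 2], msg_vec=[2, 4, 2]; VV[0]=max(VV[0],msg_vec) then VV[0][0]++ -> VV[0]=[3, 4, 2]
Event 6: LOCAL 1: VV[1][1]++ -> VV[1]=[2, 5, 2]
Event 7: LOCAL 1: VV[1][1]++ -> VV[1]=[2, 6, 2]
Event 8: SEND 2->0: VV[2][2]++ -> VV[2]=[1, 0, 3], msg_vec=[1, 0, 3]; VV[0]=max(VV[0],msg_vec) then VV[0][0]++ -> VV[0]=[4, 4, 3]
Event 9: LOCAL 1: VV[1][1]++ -> VV[1]=[2, 7, 2]
Event 6 stamp: [2, 5, 2]
Event 9 stamp: [2, 7, 2]
[2, 5, 2] <= [2, 7, 2]? True. Equal? False. Happens-before: True

Answer: yes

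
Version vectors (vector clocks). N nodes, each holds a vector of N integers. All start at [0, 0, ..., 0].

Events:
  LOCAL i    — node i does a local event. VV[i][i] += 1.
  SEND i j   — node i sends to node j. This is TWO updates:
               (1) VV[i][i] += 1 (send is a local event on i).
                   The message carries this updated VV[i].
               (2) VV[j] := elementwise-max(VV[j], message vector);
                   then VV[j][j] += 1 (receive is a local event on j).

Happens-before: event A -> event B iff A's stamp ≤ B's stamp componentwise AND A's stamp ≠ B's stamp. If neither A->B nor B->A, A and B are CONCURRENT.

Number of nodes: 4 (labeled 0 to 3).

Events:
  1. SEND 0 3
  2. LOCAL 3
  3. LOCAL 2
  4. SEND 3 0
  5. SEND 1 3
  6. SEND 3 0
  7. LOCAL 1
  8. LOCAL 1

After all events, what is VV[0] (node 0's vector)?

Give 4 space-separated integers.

Answer: 3 1 0 5

Derivation:
Initial: VV[0]=[0, 0, 0, 0]
Initial: VV[1]=[0, 0, 0, 0]
Initial: VV[2]=[0, 0, 0, 0]
Initial: VV[3]=[0, 0, 0, 0]
Event 1: SEND 0->3: VV[0][0]++ -> VV[0]=[1, 0, 0, 0], msg_vec=[1, 0, 0, 0]; VV[3]=max(VV[3],msg_vec) then VV[3][3]++ -> VV[3]=[1, 0, 0, 1]
Event 2: LOCAL 3: VV[3][3]++ -> VV[3]=[1, 0, 0, 2]
Event 3: LOCAL 2: VV[2][2]++ -> VV[2]=[0, 0, 1, 0]
Event 4: SEND 3->0: VV[3][3]++ -> VV[3]=[1, 0, 0, 3], msg_vec=[1, 0, 0, 3]; VV[0]=max(VV[0],msg_vec) then VV[0][0]++ -> VV[0]=[2, 0, 0, 3]
Event 5: SEND 1->3: VV[1][1]++ -> VV[1]=[0, 1, 0, 0], msg_vec=[0, 1, 0, 0]; VV[3]=max(VV[3],msg_vec) then VV[3][3]++ -> VV[3]=[1, 1, 0, 4]
Event 6: SEND 3->0: VV[3][3]++ -> VV[3]=[1, 1, 0, 5], msg_vec=[1, 1, 0, 5]; VV[0]=max(VV[0],msg_vec) then VV[0][0]++ -> VV[0]=[3, 1, 0, 5]
Event 7: LOCAL 1: VV[1][1]++ -> VV[1]=[0, 2, 0, 0]
Event 8: LOCAL 1: VV[1][1]++ -> VV[1]=[0, 3, 0, 0]
Final vectors: VV[0]=[3, 1, 0, 5]; VV[1]=[0, 3, 0, 0]; VV[2]=[0, 0, 1, 0]; VV[3]=[1, 1, 0, 5]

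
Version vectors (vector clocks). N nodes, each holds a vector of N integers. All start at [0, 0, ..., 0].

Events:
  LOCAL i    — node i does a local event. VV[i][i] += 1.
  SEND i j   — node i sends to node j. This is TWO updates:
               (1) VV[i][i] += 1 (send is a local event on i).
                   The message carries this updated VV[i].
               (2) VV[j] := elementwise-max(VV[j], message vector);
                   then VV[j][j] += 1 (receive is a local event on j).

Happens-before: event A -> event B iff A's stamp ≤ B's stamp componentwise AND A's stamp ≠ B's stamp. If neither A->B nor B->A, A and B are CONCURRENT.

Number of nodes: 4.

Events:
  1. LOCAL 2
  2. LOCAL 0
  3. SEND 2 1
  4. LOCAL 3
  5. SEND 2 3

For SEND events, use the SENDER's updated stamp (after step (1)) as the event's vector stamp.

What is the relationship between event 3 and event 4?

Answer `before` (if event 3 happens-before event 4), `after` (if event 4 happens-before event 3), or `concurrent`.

Answer: concurrent

Derivation:
Initial: VV[0]=[0, 0, 0, 0]
Initial: VV[1]=[0, 0, 0, 0]
Initial: VV[2]=[0, 0, 0, 0]
Initial: VV[3]=[0, 0, 0, 0]
Event 1: LOCAL 2: VV[2][2]++ -> VV[2]=[0, 0, 1, 0]
Event 2: LOCAL 0: VV[0][0]++ -> VV[0]=[1, 0, 0, 0]
Event 3: SEND 2->1: VV[2][2]++ -> VV[2]=[0, 0, 2, 0], msg_vec=[0, 0, 2, 0]; VV[1]=max(VV[1],msg_vec) then VV[1][1]++ -> VV[1]=[0, 1, 2, 0]
Event 4: LOCAL 3: VV[3][3]++ -> VV[3]=[0, 0, 0, 1]
Event 5: SEND 2->3: VV[2][2]++ -> VV[2]=[0, 0, 3, 0], msg_vec=[0, 0, 3, 0]; VV[3]=max(VV[3],msg_vec) then VV[3][3]++ -> VV[3]=[0, 0, 3, 2]
Event 3 stamp: [0, 0, 2, 0]
Event 4 stamp: [0, 0, 0, 1]
[0, 0, 2, 0] <= [0, 0, 0, 1]? False
[0, 0, 0, 1] <= [0, 0, 2, 0]? False
Relation: concurrent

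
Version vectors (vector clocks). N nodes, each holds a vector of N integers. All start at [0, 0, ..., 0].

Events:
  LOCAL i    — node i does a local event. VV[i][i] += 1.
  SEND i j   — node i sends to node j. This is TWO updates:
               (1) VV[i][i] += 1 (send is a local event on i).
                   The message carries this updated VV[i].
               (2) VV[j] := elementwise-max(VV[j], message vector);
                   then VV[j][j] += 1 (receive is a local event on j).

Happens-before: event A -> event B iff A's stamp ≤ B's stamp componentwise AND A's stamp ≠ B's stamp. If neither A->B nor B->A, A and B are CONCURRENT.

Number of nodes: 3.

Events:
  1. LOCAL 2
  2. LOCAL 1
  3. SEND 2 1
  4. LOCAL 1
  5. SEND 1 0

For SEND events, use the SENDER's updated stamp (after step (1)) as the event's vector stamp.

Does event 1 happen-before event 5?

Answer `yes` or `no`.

Answer: yes

Derivation:
Initial: VV[0]=[0, 0, 0]
Initial: VV[1]=[0, 0, 0]
Initial: VV[2]=[0, 0, 0]
Event 1: LOCAL 2: VV[2][2]++ -> VV[2]=[0, 0, 1]
Event 2: LOCAL 1: VV[1][1]++ -> VV[1]=[0, 1, 0]
Event 3: SEND 2->1: VV[2][2]++ -> VV[2]=[0, 0, 2], msg_vec=[0, 0, 2]; VV[1]=max(VV[1],msg_vec) then VV[1][1]++ -> VV[1]=[0, 2, 2]
Event 4: LOCAL 1: VV[1][1]++ -> VV[1]=[0, 3, 2]
Event 5: SEND 1->0: VV[1][1]++ -> VV[1]=[0, 4, 2], msg_vec=[0, 4, 2]; VV[0]=max(VV[0],msg_vec) then VV[0][0]++ -> VV[0]=[1, 4, 2]
Event 1 stamp: [0, 0, 1]
Event 5 stamp: [0, 4, 2]
[0, 0, 1] <= [0, 4, 2]? True. Equal? False. Happens-before: True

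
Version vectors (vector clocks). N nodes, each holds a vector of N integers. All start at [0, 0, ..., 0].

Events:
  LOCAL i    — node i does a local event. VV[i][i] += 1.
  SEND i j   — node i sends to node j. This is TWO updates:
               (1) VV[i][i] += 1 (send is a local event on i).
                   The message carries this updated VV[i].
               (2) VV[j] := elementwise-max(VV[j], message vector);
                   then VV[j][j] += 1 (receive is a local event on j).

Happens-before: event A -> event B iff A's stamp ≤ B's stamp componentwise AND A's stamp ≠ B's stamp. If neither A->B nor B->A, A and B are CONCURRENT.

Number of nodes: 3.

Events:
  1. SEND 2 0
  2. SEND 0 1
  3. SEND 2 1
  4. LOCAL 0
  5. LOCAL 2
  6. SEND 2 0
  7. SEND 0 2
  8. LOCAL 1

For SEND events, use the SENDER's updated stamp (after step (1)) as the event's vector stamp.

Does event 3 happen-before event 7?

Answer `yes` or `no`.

Initial: VV[0]=[0, 0, 0]
Initial: VV[1]=[0, 0, 0]
Initial: VV[2]=[0, 0, 0]
Event 1: SEND 2->0: VV[2][2]++ -> VV[2]=[0, 0, 1], msg_vec=[0, 0, 1]; VV[0]=max(VV[0],msg_vec) then VV[0][0]++ -> VV[0]=[1, 0, 1]
Event 2: SEND 0->1: VV[0][0]++ -> VV[0]=[2, 0, 1], msg_vec=[2, 0, 1]; VV[1]=max(VV[1],msg_vec) then VV[1][1]++ -> VV[1]=[2, 1, 1]
Event 3: SEND 2->1: VV[2][2]++ -> VV[2]=[0, 0, 2], msg_vec=[0, 0, 2]; VV[1]=max(VV[1],msg_vec) then VV[1][1]++ -> VV[1]=[2, 2, 2]
Event 4: LOCAL 0: VV[0][0]++ -> VV[0]=[3, 0, 1]
Event 5: LOCAL 2: VV[2][2]++ -> VV[2]=[0, 0, 3]
Event 6: SEND 2->0: VV[2][2]++ -> VV[2]=[0, 0, 4], msg_vec=[0, 0, 4]; VV[0]=max(VV[0],msg_vec) then VV[0][0]++ -> VV[0]=[4, 0, 4]
Event 7: SEND 0->2: VV[0][0]++ -> VV[0]=[5, 0, 4], msg_vec=[5, 0, 4]; VV[2]=max(VV[2],msg_vec) then VV[2][2]++ -> VV[2]=[5, 0, 5]
Event 8: LOCAL 1: VV[1][1]++ -> VV[1]=[2, 3, 2]
Event 3 stamp: [0, 0, 2]
Event 7 stamp: [5, 0, 4]
[0, 0, 2] <= [5, 0, 4]? True. Equal? False. Happens-before: True

Answer: yes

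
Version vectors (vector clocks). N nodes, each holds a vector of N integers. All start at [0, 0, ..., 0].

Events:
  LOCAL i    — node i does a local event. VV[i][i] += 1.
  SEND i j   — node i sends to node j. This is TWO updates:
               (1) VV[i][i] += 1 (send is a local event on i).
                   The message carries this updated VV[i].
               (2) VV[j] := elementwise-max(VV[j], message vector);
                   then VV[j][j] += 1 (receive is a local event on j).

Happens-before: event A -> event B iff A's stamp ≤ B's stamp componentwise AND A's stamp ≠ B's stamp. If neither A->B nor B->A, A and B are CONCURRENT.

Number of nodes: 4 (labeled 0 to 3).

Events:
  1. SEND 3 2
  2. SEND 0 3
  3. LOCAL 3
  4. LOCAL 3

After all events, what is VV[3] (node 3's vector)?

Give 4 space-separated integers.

Answer: 1 0 0 4

Derivation:
Initial: VV[0]=[0, 0, 0, 0]
Initial: VV[1]=[0, 0, 0, 0]
Initial: VV[2]=[0, 0, 0, 0]
Initial: VV[3]=[0, 0, 0, 0]
Event 1: SEND 3->2: VV[3][3]++ -> VV[3]=[0, 0, 0, 1], msg_vec=[0, 0, 0, 1]; VV[2]=max(VV[2],msg_vec) then VV[2][2]++ -> VV[2]=[0, 0, 1, 1]
Event 2: SEND 0->3: VV[0][0]++ -> VV[0]=[1, 0, 0, 0], msg_vec=[1, 0, 0, 0]; VV[3]=max(VV[3],msg_vec) then VV[3][3]++ -> VV[3]=[1, 0, 0, 2]
Event 3: LOCAL 3: VV[3][3]++ -> VV[3]=[1, 0, 0, 3]
Event 4: LOCAL 3: VV[3][3]++ -> VV[3]=[1, 0, 0, 4]
Final vectors: VV[0]=[1, 0, 0, 0]; VV[1]=[0, 0, 0, 0]; VV[2]=[0, 0, 1, 1]; VV[3]=[1, 0, 0, 4]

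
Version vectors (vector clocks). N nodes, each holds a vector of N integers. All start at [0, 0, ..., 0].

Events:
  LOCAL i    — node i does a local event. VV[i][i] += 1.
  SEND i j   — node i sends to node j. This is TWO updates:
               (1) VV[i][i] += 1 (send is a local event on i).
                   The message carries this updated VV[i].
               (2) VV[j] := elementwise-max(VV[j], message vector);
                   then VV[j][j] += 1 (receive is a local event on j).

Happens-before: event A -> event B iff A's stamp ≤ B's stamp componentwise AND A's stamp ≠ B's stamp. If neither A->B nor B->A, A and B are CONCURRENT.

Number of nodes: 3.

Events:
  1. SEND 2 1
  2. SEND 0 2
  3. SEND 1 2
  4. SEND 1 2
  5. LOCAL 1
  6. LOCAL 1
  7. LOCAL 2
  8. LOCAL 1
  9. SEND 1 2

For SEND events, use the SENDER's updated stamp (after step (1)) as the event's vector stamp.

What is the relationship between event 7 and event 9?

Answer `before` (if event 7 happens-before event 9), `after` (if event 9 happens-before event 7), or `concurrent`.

Initial: VV[0]=[0, 0, 0]
Initial: VV[1]=[0, 0, 0]
Initial: VV[2]=[0, 0, 0]
Event 1: SEND 2->1: VV[2][2]++ -> VV[2]=[0, 0, 1], msg_vec=[0, 0, 1]; VV[1]=max(VV[1],msg_vec) then VV[1][1]++ -> VV[1]=[0, 1, 1]
Event 2: SEND 0->2: VV[0][0]++ -> VV[0]=[1, 0, 0], msg_vec=[1, 0, 0]; VV[2]=max(VV[2],msg_vec) then VV[2][2]++ -> VV[2]=[1, 0, 2]
Event 3: SEND 1->2: VV[1][1]++ -> VV[1]=[0, 2, 1], msg_vec=[0, 2, 1]; VV[2]=max(VV[2],msg_vec) then VV[2][2]++ -> VV[2]=[1, 2, 3]
Event 4: SEND 1->2: VV[1][1]++ -> VV[1]=[0, 3, 1], msg_vec=[0, 3, 1]; VV[2]=max(VV[2],msg_vec) then VV[2][2]++ -> VV[2]=[1, 3, 4]
Event 5: LOCAL 1: VV[1][1]++ -> VV[1]=[0, 4, 1]
Event 6: LOCAL 1: VV[1][1]++ -> VV[1]=[0, 5, 1]
Event 7: LOCAL 2: VV[2][2]++ -> VV[2]=[1, 3, 5]
Event 8: LOCAL 1: VV[1][1]++ -> VV[1]=[0, 6, 1]
Event 9: SEND 1->2: VV[1][1]++ -> VV[1]=[0, 7, 1], msg_vec=[0, 7, 1]; VV[2]=max(VV[2],msg_vec) then VV[2][2]++ -> VV[2]=[1, 7, 6]
Event 7 stamp: [1, 3, 5]
Event 9 stamp: [0, 7, 1]
[1, 3, 5] <= [0, 7, 1]? False
[0, 7, 1] <= [1, 3, 5]? False
Relation: concurrent

Answer: concurrent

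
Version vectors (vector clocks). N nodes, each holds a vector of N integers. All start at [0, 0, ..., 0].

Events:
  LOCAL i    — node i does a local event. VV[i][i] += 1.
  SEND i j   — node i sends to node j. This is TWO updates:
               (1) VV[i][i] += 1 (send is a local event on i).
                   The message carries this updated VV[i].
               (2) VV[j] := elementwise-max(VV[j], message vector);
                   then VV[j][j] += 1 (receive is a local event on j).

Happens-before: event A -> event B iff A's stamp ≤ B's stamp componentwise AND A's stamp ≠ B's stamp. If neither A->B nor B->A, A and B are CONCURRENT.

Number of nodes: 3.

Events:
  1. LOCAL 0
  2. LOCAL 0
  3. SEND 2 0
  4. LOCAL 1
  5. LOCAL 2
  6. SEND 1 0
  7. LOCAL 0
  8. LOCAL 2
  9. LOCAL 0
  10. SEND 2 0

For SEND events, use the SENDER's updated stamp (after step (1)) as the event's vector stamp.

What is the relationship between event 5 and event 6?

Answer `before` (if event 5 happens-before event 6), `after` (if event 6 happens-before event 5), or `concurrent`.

Initial: VV[0]=[0, 0, 0]
Initial: VV[1]=[0, 0, 0]
Initial: VV[2]=[0, 0, 0]
Event 1: LOCAL 0: VV[0][0]++ -> VV[0]=[1, 0, 0]
Event 2: LOCAL 0: VV[0][0]++ -> VV[0]=[2, 0, 0]
Event 3: SEND 2->0: VV[2][2]++ -> VV[2]=[0, 0, 1], msg_vec=[0, 0, 1]; VV[0]=max(VV[0],msg_vec) then VV[0][0]++ -> VV[0]=[3, 0, 1]
Event 4: LOCAL 1: VV[1][1]++ -> VV[1]=[0, 1, 0]
Event 5: LOCAL 2: VV[2][2]++ -> VV[2]=[0, 0, 2]
Event 6: SEND 1->0: VV[1][1]++ -> VV[1]=[0, 2, 0], msg_vec=[0, 2, 0]; VV[0]=max(VV[0],msg_vec) then VV[0][0]++ -> VV[0]=[4, 2, 1]
Event 7: LOCAL 0: VV[0][0]++ -> VV[0]=[5, 2, 1]
Event 8: LOCAL 2: VV[2][2]++ -> VV[2]=[0, 0, 3]
Event 9: LOCAL 0: VV[0][0]++ -> VV[0]=[6, 2, 1]
Event 10: SEND 2->0: VV[2][2]++ -> VV[2]=[0, 0, 4], msg_vec=[0, 0, 4]; VV[0]=max(VV[0],msg_vec) then VV[0][0]++ -> VV[0]=[7, 2, 4]
Event 5 stamp: [0, 0, 2]
Event 6 stamp: [0, 2, 0]
[0, 0, 2] <= [0, 2, 0]? False
[0, 2, 0] <= [0, 0, 2]? False
Relation: concurrent

Answer: concurrent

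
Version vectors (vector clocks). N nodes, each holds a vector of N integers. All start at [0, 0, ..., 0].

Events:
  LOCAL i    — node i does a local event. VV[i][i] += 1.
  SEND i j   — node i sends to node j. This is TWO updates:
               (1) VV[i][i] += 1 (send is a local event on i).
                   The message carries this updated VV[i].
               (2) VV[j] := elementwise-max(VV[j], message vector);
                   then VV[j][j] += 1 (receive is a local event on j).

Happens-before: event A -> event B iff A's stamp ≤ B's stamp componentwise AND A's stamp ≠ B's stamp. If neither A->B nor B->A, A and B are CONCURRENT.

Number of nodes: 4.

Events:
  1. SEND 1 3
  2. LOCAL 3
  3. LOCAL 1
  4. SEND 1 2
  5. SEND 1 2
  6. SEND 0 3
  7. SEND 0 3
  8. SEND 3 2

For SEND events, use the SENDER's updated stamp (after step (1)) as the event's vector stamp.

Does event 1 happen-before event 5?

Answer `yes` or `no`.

Initial: VV[0]=[0, 0, 0, 0]
Initial: VV[1]=[0, 0, 0, 0]
Initial: VV[2]=[0, 0, 0, 0]
Initial: VV[3]=[0, 0, 0, 0]
Event 1: SEND 1->3: VV[1][1]++ -> VV[1]=[0, 1, 0, 0], msg_vec=[0, 1, 0, 0]; VV[3]=max(VV[3],msg_vec) then VV[3][3]++ -> VV[3]=[0, 1, 0, 1]
Event 2: LOCAL 3: VV[3][3]++ -> VV[3]=[0, 1, 0, 2]
Event 3: LOCAL 1: VV[1][1]++ -> VV[1]=[0, 2, 0, 0]
Event 4: SEND 1->2: VV[1][1]++ -> VV[1]=[0, 3, 0, 0], msg_vec=[0, 3, 0, 0]; VV[2]=max(VV[2],msg_vec) then VV[2][2]++ -> VV[2]=[0, 3, 1, 0]
Event 5: SEND 1->2: VV[1][1]++ -> VV[1]=[0, 4, 0, 0], msg_vec=[0, 4, 0, 0]; VV[2]=max(VV[2],msg_vec) then VV[2][2]++ -> VV[2]=[0, 4, 2, 0]
Event 6: SEND 0->3: VV[0][0]++ -> VV[0]=[1, 0, 0, 0], msg_vec=[1, 0, 0, 0]; VV[3]=max(VV[3],msg_vec) then VV[3][3]++ -> VV[3]=[1, 1, 0, 3]
Event 7: SEND 0->3: VV[0][0]++ -> VV[0]=[2, 0, 0, 0], msg_vec=[2, 0, 0, 0]; VV[3]=max(VV[3],msg_vec) then VV[3][3]++ -> VV[3]=[2, 1, 0, 4]
Event 8: SEND 3->2: VV[3][3]++ -> VV[3]=[2, 1, 0, 5], msg_vec=[2, 1, 0, 5]; VV[2]=max(VV[2],msg_vec) then VV[2][2]++ -> VV[2]=[2, 4, 3, 5]
Event 1 stamp: [0, 1, 0, 0]
Event 5 stamp: [0, 4, 0, 0]
[0, 1, 0, 0] <= [0, 4, 0, 0]? True. Equal? False. Happens-before: True

Answer: yes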